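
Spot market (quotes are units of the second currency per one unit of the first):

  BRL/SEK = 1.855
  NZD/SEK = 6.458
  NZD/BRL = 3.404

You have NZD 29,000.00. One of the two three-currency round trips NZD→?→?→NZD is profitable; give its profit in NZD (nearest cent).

Profit: NZD 659.41

Profitable loop is NZD → SEK → BRL → NZD:
NZD 29,000.00 × 6.458 = SEK 187,282.00
SEK 187,282.00 ÷ 1.855 = BRL 100,960.65
BRL 100,960.65 ÷ 3.404 = NZD 29,659.41
Profit = NZD 29,659.41 − NZD 29,000.00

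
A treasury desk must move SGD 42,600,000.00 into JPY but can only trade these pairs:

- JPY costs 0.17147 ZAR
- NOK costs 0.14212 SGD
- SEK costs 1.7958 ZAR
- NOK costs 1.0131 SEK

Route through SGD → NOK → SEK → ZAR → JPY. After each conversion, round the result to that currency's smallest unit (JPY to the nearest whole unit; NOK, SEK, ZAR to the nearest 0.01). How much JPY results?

SGD 42,600,000.00 ÷ 0.14212 = NOK 299,746,692.94
NOK 299,746,692.94 × 1.0131 = SEK 303,673,374.62
SEK 303,673,374.62 × 1.7958 = ZAR 545,336,646.14
ZAR 545,336,646.14 ÷ 0.17147 = JPY 3,180,361,848

JPY 3,180,361,848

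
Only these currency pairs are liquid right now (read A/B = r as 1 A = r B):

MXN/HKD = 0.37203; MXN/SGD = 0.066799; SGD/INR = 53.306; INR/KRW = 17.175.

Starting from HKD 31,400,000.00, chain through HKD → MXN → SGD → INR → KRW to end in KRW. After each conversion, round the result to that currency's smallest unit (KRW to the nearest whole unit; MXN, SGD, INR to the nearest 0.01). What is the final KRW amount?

HKD 31,400,000.00 ÷ 0.37203 = MXN 84,401,795.55
MXN 84,401,795.55 × 0.066799 = SGD 5,637,955.54
SGD 5,637,955.54 × 53.306 = INR 300,536,858.02
INR 300,536,858.02 × 17.175 = KRW 5,161,720,536

KRW 5,161,720,536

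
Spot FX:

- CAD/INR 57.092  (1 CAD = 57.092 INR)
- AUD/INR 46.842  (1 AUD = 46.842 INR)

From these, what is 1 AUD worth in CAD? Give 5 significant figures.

AUD/CAD = 0.82047

1 AUD × 46.842 = 46.842 INR
46.842 INR ÷ 57.092 = 0.820465 CAD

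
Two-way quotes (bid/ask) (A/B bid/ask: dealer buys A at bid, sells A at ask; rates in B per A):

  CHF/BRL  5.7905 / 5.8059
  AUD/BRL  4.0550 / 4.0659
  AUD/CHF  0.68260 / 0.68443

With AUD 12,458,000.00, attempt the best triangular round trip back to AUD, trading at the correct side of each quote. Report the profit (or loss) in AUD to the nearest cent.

Best loop AUD → BRL → CHF → AUD:
AUD 12,458,000.00 × 4.0550 (sell AUD at bid) = BRL 50,517,190.00
BRL 50,517,190.00 ÷ 5.8059 (buy CHF at ask) = CHF 8,701,009.32
CHF 8,701,009.32 ÷ 0.68443 (buy AUD at ask) = AUD 12,712,781.90

Net profit: AUD 254,781.90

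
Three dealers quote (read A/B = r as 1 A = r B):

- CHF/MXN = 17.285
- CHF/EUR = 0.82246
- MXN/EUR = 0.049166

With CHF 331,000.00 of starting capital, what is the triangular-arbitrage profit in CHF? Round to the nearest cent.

Profit: CHF 11,016.82

Profitable loop is CHF → MXN → EUR → CHF:
CHF 331,000.00 × 17.285 = MXN 5,721,335.00
MXN 5,721,335.00 × 0.049166 = EUR 281,295.16
EUR 281,295.16 ÷ 0.82246 = CHF 342,016.82
Profit = CHF 342,016.82 − CHF 331,000.00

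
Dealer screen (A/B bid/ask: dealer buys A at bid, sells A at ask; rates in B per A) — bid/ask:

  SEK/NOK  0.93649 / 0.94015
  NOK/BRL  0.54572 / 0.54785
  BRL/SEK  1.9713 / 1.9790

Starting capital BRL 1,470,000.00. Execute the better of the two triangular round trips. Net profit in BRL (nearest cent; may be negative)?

Net profit: BRL 10,959.12

Best loop BRL → SEK → NOK → BRL:
BRL 1,470,000.00 × 1.9713 (sell BRL at bid) = SEK 2,897,811.00
SEK 2,897,811.00 × 0.93649 (sell SEK at bid) = NOK 2,713,771.02
NOK 2,713,771.02 × 0.54572 (sell NOK at bid) = BRL 1,480,959.12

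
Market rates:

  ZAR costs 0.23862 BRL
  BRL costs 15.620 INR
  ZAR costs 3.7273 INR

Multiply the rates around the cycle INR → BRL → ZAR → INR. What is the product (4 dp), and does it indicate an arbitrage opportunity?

Around INR → BRL → ZAR → INR: 1 ÷ 15.620 ÷ 0.23862 × 3.7273 = 1.000015
Product ≈ 1 (deviation 0.001%, within rounding noise).

1.0000 (no arbitrage)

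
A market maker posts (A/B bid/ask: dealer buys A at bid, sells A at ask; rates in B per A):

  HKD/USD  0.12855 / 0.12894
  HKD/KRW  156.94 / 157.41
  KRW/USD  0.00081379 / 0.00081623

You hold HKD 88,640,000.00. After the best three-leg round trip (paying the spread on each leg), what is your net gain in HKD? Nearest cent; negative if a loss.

Best loop HKD → USD → KRW → HKD:
HKD 88,640,000.00 × 0.12855 (sell HKD at bid) = USD 11,394,672.00
USD 11,394,672.00 ÷ 0.00081623 (buy KRW at ask) = KRW 13,960,123,985
KRW 13,960,123,985 ÷ 157.41 (buy HKD at ask) = HKD 88,686,385.77

Net profit: HKD 46,385.77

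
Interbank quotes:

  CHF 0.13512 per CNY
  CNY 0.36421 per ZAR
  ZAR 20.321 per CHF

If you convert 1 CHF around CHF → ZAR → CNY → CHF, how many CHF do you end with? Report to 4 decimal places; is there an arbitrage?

Around CHF → ZAR → CNY → CHF: 1 × 20.321 × 0.36421 × 0.13512 = 1.000038
Product ≈ 1 (deviation 0.004%, within rounding noise).

1.0000 (no arbitrage)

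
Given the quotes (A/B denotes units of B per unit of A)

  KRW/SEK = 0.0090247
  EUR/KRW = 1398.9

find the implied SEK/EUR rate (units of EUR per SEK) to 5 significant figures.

1 SEK ÷ 0.0090247 = 110.807 KRW
110.807 KRW ÷ 1398.9 = 0.0792101 EUR

SEK/EUR = 0.079210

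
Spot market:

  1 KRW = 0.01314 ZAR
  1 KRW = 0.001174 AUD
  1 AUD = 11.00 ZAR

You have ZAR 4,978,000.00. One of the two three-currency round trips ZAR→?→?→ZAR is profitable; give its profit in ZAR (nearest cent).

Profitable loop is ZAR → AUD → KRW → ZAR:
ZAR 4,978,000.00 ÷ 11.00 = AUD 452,545.45
AUD 452,545.45 ÷ 0.001174 = KRW 385,473,130
KRW 385,473,130 × 0.01314 = ZAR 5,065,116.93
Profit = ZAR 5,065,116.93 − ZAR 4,978,000.00

Profit: ZAR 87,116.93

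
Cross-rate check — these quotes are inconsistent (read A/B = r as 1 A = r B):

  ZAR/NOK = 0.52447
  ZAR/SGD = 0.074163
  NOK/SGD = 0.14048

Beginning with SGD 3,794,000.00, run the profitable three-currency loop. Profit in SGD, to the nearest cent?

Profit: SGD 24,998.31

Profitable loop is SGD → NOK → ZAR → SGD:
SGD 3,794,000.00 ÷ 0.14048 = NOK 27,007,403.19
NOK 27,007,403.19 ÷ 0.52447 = ZAR 51,494,657.82
ZAR 51,494,657.82 × 0.074163 = SGD 3,818,998.31
Profit = SGD 3,818,998.31 − SGD 3,794,000.00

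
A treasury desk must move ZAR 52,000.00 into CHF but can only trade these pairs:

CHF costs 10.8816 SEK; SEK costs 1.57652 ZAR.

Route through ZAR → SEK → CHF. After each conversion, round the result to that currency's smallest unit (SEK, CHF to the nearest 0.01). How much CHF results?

CHF 3,031.18

ZAR 52,000.00 ÷ 1.57652 = SEK 32,984.04
SEK 32,984.04 ÷ 10.8816 = CHF 3,031.18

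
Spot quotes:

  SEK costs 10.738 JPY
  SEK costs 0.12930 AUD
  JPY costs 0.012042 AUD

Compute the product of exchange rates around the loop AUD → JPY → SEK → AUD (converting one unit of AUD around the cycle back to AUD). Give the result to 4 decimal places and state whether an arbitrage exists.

Around AUD → JPY → SEK → AUD: 1 ÷ 0.012042 ÷ 10.738 × 0.12930 = 0.999946
Product ≈ 1 (deviation 0.005%, within rounding noise).

0.9999 (no arbitrage)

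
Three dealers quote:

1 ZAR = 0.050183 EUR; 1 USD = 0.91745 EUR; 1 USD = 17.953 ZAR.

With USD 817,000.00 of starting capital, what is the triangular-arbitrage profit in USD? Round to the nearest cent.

Profit: USD 14,976.02

Profitable loop is USD → EUR → ZAR → USD:
USD 817,000.00 × 0.91745 = EUR 749,556.65
EUR 749,556.65 ÷ 0.050183 = ZAR 14,936,465.54
ZAR 14,936,465.54 ÷ 17.953 = USD 831,976.02
Profit = USD 831,976.02 − USD 817,000.00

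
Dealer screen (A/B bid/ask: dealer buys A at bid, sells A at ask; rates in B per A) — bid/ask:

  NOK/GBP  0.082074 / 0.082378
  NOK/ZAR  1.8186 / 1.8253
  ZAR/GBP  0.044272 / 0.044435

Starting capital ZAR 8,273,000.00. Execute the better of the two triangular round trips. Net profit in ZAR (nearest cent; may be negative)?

Net profit: ZAR 98,613.81

Best loop ZAR → NOK → GBP → ZAR:
ZAR 8,273,000.00 ÷ 1.8253 (buy NOK at ask) = NOK 4,532,405.63
NOK 4,532,405.63 × 0.082074 (sell NOK at bid) = GBP 371,992.66
GBP 371,992.66 ÷ 0.044435 (buy ZAR at ask) = ZAR 8,371,613.81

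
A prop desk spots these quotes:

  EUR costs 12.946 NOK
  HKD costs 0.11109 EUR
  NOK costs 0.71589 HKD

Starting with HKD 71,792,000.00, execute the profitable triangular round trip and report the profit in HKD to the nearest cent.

Profitable loop is HKD → EUR → NOK → HKD:
HKD 71,792,000.00 × 0.11109 = EUR 7,975,373.28
EUR 7,975,373.28 × 12.946 = NOK 103,249,182.48
NOK 103,249,182.48 × 0.71589 = HKD 73,915,057.25
Profit = HKD 73,915,057.25 − HKD 71,792,000.00

Profit: HKD 2,123,057.25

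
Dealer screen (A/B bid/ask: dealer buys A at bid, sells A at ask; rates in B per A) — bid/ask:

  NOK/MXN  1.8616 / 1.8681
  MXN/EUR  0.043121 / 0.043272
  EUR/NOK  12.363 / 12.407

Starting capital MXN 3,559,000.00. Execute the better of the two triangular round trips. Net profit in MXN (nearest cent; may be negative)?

Best loop MXN → NOK → EUR → MXN:
MXN 3,559,000.00 ÷ 1.8681 (buy NOK at ask) = NOK 1,905,144.26
NOK 1,905,144.26 ÷ 12.407 (buy EUR at ask) = EUR 153,553.98
EUR 153,553.98 ÷ 0.043272 (buy MXN at ask) = MXN 3,548,576.05

Net result: MXN -10,423.95 (no profitable arbitrage after spreads)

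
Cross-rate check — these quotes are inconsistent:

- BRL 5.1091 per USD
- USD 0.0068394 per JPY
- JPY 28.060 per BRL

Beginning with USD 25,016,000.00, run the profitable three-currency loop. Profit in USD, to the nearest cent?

Profitable loop is USD → JPY → BRL → USD:
USD 25,016,000.00 ÷ 0.0068394 = JPY 3,657,630,786
JPY 3,657,630,786 ÷ 28.060 = BRL 130,350,348.76
BRL 130,350,348.76 ÷ 5.1091 = USD 25,513,368.06
Profit = USD 25,513,368.06 − USD 25,016,000.00

Profit: USD 497,368.06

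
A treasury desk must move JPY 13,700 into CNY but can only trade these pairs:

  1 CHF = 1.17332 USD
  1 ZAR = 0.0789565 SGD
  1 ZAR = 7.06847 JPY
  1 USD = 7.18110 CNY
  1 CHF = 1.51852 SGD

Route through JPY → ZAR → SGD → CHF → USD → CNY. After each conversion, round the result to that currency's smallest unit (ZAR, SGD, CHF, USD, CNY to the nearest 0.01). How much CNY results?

JPY 13,700 ÷ 7.06847 = ZAR 1,938.18
ZAR 1,938.18 × 0.0789565 = SGD 153.03
SGD 153.03 ÷ 1.51852 = CHF 100.78
CHF 100.78 × 1.17332 = USD 118.25
USD 118.25 × 7.18110 = CNY 849.17

CNY 849.17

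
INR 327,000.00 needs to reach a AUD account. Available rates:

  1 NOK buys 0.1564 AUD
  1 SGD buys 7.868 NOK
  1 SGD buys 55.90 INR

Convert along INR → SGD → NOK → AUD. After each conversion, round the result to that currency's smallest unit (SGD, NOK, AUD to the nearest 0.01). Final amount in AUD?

AUD 7,198.42

INR 327,000.00 ÷ 55.90 = SGD 5,849.73
SGD 5,849.73 × 7.868 = NOK 46,025.68
NOK 46,025.68 × 0.1564 = AUD 7,198.42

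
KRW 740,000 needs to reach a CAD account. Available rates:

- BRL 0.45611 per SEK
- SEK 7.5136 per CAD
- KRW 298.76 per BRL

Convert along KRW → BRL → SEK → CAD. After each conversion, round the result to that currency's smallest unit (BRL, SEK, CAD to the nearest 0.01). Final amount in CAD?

CAD 722.75

KRW 740,000 ÷ 298.76 = BRL 2,476.90
BRL 2,476.90 ÷ 0.45611 = SEK 5,430.49
SEK 5,430.49 ÷ 7.5136 = CAD 722.75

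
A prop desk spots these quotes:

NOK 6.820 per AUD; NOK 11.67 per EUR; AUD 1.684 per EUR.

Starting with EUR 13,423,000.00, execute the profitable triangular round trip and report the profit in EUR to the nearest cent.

Profitable loop is EUR → NOK → AUD → EUR:
EUR 13,423,000.00 × 11.67 = NOK 156,646,410.00
NOK 156,646,410.00 ÷ 6.820 = AUD 22,968,681.82
AUD 22,968,681.82 ÷ 1.684 = EUR 13,639,359.75
Profit = EUR 13,639,359.75 − EUR 13,423,000.00

Profit: EUR 216,359.75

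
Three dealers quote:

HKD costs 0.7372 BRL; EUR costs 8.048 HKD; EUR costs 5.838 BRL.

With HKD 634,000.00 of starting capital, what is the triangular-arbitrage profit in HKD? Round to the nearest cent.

Profit: HKD 10,315.33

Profitable loop is HKD → BRL → EUR → HKD:
HKD 634,000.00 × 0.7372 = BRL 467,384.80
BRL 467,384.80 ÷ 5.838 = EUR 80,059.06
EUR 80,059.06 × 8.048 = HKD 644,315.33
Profit = HKD 644,315.33 − HKD 634,000.00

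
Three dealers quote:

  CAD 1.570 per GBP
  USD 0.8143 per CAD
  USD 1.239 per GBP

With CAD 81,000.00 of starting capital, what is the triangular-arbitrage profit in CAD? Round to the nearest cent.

Profit: CAD 2,579.12

Profitable loop is CAD → USD → GBP → CAD:
CAD 81,000.00 × 0.8143 = USD 65,958.30
USD 65,958.30 ÷ 1.239 = GBP 53,235.11
GBP 53,235.11 × 1.570 = CAD 83,579.12
Profit = CAD 83,579.12 − CAD 81,000.00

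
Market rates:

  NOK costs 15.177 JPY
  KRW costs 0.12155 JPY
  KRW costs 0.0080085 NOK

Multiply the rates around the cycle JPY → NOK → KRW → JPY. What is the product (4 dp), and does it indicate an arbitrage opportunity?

1.0000 (no arbitrage)

Around JPY → NOK → KRW → JPY: 1 ÷ 15.177 ÷ 0.0080085 × 0.12155 = 1.000041
Product ≈ 1 (deviation 0.004%, within rounding noise).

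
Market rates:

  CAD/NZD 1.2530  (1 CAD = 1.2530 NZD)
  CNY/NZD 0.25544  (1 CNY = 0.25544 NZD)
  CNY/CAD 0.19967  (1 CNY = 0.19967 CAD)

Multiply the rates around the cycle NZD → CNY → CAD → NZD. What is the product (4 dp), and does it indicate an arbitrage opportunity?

0.9794 (arbitrage exists)

Around NZD → CNY → CAD → NZD: 1 ÷ 0.25544 × 0.19967 × 1.2530 = 0.979434
Product < 1; profitable direction is NZD → CAD → CNY → NZD.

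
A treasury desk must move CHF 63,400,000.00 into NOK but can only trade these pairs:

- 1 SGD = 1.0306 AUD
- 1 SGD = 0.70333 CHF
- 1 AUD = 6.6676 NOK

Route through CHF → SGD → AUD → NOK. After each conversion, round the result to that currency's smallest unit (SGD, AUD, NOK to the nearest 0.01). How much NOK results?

CHF 63,400,000.00 ÷ 0.70333 = SGD 90,142,607.31
SGD 90,142,607.31 × 1.0306 = AUD 92,900,971.09
AUD 92,900,971.09 × 6.6676 = NOK 619,426,514.84

NOK 619,426,514.84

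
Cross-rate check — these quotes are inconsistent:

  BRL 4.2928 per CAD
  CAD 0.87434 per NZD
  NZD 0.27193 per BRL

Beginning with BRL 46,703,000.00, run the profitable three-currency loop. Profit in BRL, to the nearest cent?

Profit: BRL 964,558.03

Profitable loop is BRL → NZD → CAD → BRL:
BRL 46,703,000.00 × 0.27193 = NZD 12,699,946.79
NZD 12,699,946.79 × 0.87434 = CAD 11,104,071.48
CAD 11,104,071.48 × 4.2928 = BRL 47,667,558.03
Profit = BRL 47,667,558.03 − BRL 46,703,000.00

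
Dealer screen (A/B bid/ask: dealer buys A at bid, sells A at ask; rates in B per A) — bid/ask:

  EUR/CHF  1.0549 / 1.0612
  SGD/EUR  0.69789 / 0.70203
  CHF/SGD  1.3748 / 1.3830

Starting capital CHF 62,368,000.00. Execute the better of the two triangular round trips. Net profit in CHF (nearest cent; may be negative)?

Net profit: CHF 756,740.91

Best loop CHF → SGD → EUR → CHF:
CHF 62,368,000.00 × 1.3748 (sell CHF at bid) = SGD 85,743,526.40
SGD 85,743,526.40 × 0.69789 (sell SGD at bid) = EUR 59,839,549.64
EUR 59,839,549.64 × 1.0549 (sell EUR at bid) = CHF 63,124,740.91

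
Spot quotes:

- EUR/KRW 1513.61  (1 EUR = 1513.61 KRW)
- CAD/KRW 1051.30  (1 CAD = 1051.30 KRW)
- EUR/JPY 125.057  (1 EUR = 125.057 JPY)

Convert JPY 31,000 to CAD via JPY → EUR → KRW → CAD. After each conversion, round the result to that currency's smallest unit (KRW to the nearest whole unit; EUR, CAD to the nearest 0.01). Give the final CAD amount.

CAD 356.90

JPY 31,000 ÷ 125.057 = EUR 247.89
EUR 247.89 × 1513.61 = KRW 375,209
KRW 375,209 ÷ 1051.30 = CAD 356.90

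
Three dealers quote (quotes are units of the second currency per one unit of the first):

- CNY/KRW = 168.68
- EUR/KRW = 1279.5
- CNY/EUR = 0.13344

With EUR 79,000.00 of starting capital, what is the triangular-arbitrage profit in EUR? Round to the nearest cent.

Profitable loop is EUR → KRW → CNY → EUR:
EUR 79,000.00 × 1279.5 = KRW 101,080,500
KRW 101,080,500 ÷ 168.68 = CNY 599,244.13
CNY 599,244.13 × 0.13344 = EUR 79,963.14
Profit = EUR 79,963.14 − EUR 79,000.00

Profit: EUR 963.14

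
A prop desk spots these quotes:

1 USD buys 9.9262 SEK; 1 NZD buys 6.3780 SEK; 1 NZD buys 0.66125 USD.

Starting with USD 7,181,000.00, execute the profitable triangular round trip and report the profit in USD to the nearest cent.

Profit: USD 209,079.63

Profitable loop is USD → SEK → NZD → USD:
USD 7,181,000.00 × 9.9262 = SEK 71,280,042.20
SEK 71,280,042.20 ÷ 6.3780 = NZD 11,175,923.83
NZD 11,175,923.83 × 0.66125 = USD 7,390,079.63
Profit = USD 7,390,079.63 − USD 7,181,000.00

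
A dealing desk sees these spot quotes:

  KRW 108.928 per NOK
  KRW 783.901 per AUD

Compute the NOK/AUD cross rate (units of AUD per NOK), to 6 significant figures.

NOK/AUD = 0.138956

1 NOK × 108.928 = 108.928 KRW
108.928 KRW ÷ 783.901 = 0.138956 AUD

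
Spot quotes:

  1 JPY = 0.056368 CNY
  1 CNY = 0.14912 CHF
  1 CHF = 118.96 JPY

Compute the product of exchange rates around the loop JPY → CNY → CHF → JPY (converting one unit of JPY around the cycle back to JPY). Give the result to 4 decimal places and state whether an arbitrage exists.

Around JPY → CNY → CHF → JPY: 1 × 0.056368 × 0.14912 × 118.96 = 0.999930
Product ≈ 1 (deviation 0.007%, within rounding noise).

0.9999 (no arbitrage)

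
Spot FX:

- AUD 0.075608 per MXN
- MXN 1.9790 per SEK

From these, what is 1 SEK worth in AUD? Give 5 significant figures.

1 SEK × 1.9790 = 1.979 MXN
1.979 MXN × 0.075608 = 0.149628 AUD

SEK/AUD = 0.14963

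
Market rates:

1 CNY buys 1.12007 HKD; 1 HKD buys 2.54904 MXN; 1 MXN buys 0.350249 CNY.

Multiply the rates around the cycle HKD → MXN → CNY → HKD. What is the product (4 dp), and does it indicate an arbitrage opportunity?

1.0000 (no arbitrage)

Around HKD → MXN → CNY → HKD: 1 × 2.54904 × 0.350249 × 1.12007 = 0.999997
Product ≈ 1 (deviation 0.000%, within rounding noise).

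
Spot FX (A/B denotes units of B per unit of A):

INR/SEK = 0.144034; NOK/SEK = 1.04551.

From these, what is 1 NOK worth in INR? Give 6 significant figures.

NOK/INR = 7.25877

1 NOK × 1.04551 = 1.04551 SEK
1.04551 SEK ÷ 0.144034 = 7.25877 INR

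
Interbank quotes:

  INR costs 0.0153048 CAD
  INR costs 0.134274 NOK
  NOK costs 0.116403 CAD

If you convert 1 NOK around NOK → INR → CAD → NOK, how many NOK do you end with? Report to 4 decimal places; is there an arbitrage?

0.9792 (arbitrage exists)

Around NOK → INR → CAD → NOK: 1 ÷ 0.134274 × 0.0153048 ÷ 0.116403 = 0.979200
Product < 1; profitable direction is NOK → CAD → INR → NOK.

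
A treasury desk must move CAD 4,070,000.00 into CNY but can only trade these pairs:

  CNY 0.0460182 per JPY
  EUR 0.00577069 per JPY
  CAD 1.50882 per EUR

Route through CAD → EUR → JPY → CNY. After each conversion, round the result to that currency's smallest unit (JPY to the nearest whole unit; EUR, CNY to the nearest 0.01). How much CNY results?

CNY 21,510,913.81

CAD 4,070,000.00 ÷ 1.50882 = EUR 2,697,472.20
EUR 2,697,472.20 ÷ 0.00577069 = JPY 467,443,616
JPY 467,443,616 × 0.0460182 = CNY 21,510,913.81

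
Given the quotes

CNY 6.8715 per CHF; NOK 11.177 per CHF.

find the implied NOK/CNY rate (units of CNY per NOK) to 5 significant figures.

1 NOK ÷ 11.177 = 0.0894694 CHF
0.0894694 CHF × 6.8715 = 0.614789 CNY

NOK/CNY = 0.61479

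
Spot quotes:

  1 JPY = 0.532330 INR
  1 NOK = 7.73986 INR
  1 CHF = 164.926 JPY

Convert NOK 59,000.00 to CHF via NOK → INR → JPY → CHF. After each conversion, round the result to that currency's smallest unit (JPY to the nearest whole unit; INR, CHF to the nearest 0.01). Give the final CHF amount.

NOK 59,000.00 × 7.73986 = INR 456,651.74
INR 456,651.74 ÷ 0.532330 = JPY 857,836
JPY 857,836 ÷ 164.926 = CHF 5,201.34

CHF 5,201.34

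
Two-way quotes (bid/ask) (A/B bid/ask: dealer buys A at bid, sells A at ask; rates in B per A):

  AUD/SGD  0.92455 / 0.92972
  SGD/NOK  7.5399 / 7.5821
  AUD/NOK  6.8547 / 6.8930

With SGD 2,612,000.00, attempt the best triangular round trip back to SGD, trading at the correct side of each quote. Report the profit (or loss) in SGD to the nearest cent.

Net profit: SGD 29,562.45

Best loop SGD → NOK → AUD → SGD:
SGD 2,612,000.00 × 7.5399 (sell SGD at bid) = NOK 19,694,218.80
NOK 19,694,218.80 ÷ 6.8930 (buy AUD at ask) = AUD 2,857,133.15
AUD 2,857,133.15 × 0.92455 (sell AUD at bid) = SGD 2,641,562.45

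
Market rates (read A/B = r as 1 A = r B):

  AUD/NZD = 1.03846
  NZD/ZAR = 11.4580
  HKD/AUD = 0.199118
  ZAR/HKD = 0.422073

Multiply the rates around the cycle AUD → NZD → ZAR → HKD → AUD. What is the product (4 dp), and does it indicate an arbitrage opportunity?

Around AUD → NZD → ZAR → HKD → AUD: 1 × 1.03846 × 11.4580 × 0.422073 × 0.199118 = 0.999992
Product ≈ 1 (deviation 0.001%, within rounding noise).

1.0000 (no arbitrage)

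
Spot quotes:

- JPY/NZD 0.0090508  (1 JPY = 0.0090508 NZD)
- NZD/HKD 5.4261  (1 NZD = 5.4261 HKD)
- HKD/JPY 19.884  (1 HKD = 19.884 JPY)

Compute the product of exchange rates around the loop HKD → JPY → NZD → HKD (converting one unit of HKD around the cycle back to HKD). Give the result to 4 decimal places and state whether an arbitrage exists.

Around HKD → JPY → NZD → HKD: 1 × 19.884 × 0.0090508 × 5.4261 = 0.976514
Product < 1; profitable direction is HKD → NZD → JPY → HKD.

0.9765 (arbitrage exists)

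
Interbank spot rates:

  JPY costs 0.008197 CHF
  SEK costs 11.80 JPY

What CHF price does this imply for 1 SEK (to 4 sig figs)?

1 SEK × 11.80 = 11.8 JPY
11.8 JPY × 0.008197 = 0.0967246 CHF

SEK/CHF = 0.09672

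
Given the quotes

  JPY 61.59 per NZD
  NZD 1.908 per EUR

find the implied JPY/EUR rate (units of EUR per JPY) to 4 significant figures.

1 JPY ÷ 61.59 = 0.0162364 NZD
0.0162364 NZD ÷ 1.908 = 0.00850964 EUR

JPY/EUR = 0.008510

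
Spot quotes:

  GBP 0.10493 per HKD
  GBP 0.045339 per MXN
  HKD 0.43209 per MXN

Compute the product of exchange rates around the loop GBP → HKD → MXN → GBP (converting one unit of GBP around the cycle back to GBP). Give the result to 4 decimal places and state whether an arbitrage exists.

Around GBP → HKD → MXN → GBP: 1 ÷ 0.10493 ÷ 0.43209 × 0.045339 = 0.999996
Product ≈ 1 (deviation 0.000%, within rounding noise).

1.0000 (no arbitrage)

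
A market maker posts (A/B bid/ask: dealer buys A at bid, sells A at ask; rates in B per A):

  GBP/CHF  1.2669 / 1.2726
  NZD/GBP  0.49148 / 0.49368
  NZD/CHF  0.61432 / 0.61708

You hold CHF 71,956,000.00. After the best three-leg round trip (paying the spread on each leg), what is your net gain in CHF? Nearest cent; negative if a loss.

Best loop CHF → NZD → GBP → CHF:
CHF 71,956,000.00 ÷ 0.61708 (buy NZD at ask) = NZD 116,607,247.03
NZD 116,607,247.03 × 0.49148 (sell NZD at bid) = GBP 57,310,129.77
GBP 57,310,129.77 × 1.2669 (sell GBP at bid) = CHF 72,606,203.41

Net profit: CHF 650,203.41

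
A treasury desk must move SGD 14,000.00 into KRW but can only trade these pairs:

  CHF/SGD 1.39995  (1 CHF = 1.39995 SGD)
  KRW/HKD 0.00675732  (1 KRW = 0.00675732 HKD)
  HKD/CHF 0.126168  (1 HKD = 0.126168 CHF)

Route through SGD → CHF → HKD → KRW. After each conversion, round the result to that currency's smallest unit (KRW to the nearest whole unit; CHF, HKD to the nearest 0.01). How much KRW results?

KRW 11,729,835

SGD 14,000.00 ÷ 1.39995 = CHF 10,000.36
CHF 10,000.36 ÷ 0.126168 = HKD 79,262.25
HKD 79,262.25 ÷ 0.00675732 = KRW 11,729,835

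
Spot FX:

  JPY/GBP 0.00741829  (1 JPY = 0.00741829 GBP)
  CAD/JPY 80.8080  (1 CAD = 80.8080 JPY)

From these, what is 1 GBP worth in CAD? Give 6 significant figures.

GBP/CAD = 1.66818

1 GBP ÷ 0.00741829 = 134.802 JPY
134.802 JPY ÷ 80.8080 = 1.66818 CAD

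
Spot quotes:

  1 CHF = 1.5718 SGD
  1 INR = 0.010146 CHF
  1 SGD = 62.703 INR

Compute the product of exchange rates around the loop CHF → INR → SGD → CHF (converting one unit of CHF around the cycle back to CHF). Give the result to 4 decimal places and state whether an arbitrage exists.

Around CHF → INR → SGD → CHF: 1 ÷ 0.010146 ÷ 62.703 ÷ 1.5718 = 1.000045
Product ≈ 1 (deviation 0.004%, within rounding noise).

1.0000 (no arbitrage)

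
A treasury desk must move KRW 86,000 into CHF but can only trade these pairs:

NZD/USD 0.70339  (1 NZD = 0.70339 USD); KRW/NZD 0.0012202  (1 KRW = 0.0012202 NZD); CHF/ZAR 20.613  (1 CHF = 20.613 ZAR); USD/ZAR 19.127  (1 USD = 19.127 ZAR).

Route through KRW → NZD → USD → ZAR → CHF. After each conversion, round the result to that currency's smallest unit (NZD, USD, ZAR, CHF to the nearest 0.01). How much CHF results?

KRW 86,000 × 0.0012202 = NZD 104.94
NZD 104.94 × 0.70339 = USD 73.81
USD 73.81 × 19.127 = ZAR 1,411.76
ZAR 1,411.76 ÷ 20.613 = CHF 68.49

CHF 68.49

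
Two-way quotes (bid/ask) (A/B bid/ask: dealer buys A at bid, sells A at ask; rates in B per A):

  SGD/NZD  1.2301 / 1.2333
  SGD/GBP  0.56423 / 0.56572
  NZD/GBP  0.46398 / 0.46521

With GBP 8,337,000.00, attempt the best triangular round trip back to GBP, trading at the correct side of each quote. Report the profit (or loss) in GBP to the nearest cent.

Net profit: GBP 74,006.10

Best loop GBP → SGD → NZD → GBP:
GBP 8,337,000.00 ÷ 0.56572 (buy SGD at ask) = SGD 14,736,972.35
SGD 14,736,972.35 × 1.2301 (sell SGD at bid) = NZD 18,127,949.69
NZD 18,127,949.69 × 0.46398 (sell NZD at bid) = GBP 8,411,006.10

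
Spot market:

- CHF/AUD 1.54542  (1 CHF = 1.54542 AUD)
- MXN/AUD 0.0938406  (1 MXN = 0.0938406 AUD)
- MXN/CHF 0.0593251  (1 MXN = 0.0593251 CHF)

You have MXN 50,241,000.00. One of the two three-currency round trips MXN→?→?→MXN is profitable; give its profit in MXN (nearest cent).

Profit: MXN 1,182,785.51

Profitable loop is MXN → AUD → CHF → MXN:
MXN 50,241,000.00 × 0.0938406 = AUD 4,714,645.58
AUD 4,714,645.58 ÷ 1.54542 = CHF 3,050,721.22
CHF 3,050,721.22 ÷ 0.0593251 = MXN 51,423,785.51
Profit = MXN 51,423,785.51 − MXN 50,241,000.00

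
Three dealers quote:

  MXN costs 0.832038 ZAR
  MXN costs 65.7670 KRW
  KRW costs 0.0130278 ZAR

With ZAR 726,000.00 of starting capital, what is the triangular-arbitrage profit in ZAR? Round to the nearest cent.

Profitable loop is ZAR → MXN → KRW → ZAR:
ZAR 726,000.00 ÷ 0.832038 = MXN 872,556.30
MXN 872,556.30 × 65.7670 = KRW 57,385,410
KRW 57,385,410 × 0.0130278 = ZAR 747,605.65
Profit = ZAR 747,605.65 − ZAR 726,000.00

Profit: ZAR 21,605.65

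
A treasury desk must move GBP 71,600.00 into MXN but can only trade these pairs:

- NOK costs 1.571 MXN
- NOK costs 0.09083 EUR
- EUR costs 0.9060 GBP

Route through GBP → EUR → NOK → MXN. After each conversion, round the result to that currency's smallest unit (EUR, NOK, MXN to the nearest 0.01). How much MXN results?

MXN 1,366,884.15

GBP 71,600.00 ÷ 0.9060 = EUR 79,028.70
EUR 79,028.70 ÷ 0.09083 = NOK 870,072.66
NOK 870,072.66 × 1.571 = MXN 1,366,884.15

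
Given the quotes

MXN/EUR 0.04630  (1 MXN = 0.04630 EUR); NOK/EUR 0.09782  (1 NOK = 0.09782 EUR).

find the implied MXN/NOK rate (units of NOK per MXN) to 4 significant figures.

1 MXN × 0.04630 = 0.0463 EUR
0.0463 EUR ÷ 0.09782 = 0.473318 NOK

MXN/NOK = 0.4733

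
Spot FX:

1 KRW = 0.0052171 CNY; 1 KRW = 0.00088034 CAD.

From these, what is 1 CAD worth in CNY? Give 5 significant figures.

1 CAD ÷ 0.00088034 = 1135.92 KRW
1135.92 KRW × 0.0052171 = 5.92623 CNY

CAD/CNY = 5.9262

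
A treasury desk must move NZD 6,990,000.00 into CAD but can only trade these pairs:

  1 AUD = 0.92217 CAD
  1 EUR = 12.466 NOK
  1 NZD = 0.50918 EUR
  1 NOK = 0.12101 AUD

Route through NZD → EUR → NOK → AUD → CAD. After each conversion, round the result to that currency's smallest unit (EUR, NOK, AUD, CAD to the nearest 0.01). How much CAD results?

NZD 6,990,000.00 × 0.50918 = EUR 3,559,168.20
EUR 3,559,168.20 × 12.466 = NOK 44,368,590.78
NOK 44,368,590.78 × 0.12101 = AUD 5,369,043.17
AUD 5,369,043.17 × 0.92217 = CAD 4,951,170.54

CAD 4,951,170.54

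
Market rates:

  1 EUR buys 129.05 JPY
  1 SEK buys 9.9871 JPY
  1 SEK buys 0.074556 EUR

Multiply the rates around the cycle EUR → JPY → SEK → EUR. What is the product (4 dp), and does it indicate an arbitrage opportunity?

0.9634 (arbitrage exists)

Around EUR → JPY → SEK → EUR: 1 × 129.05 ÷ 9.9871 × 0.074556 = 0.963388
Product < 1; profitable direction is EUR → SEK → JPY → EUR.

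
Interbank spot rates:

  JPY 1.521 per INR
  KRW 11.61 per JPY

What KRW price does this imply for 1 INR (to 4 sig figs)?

INR/KRW = 17.66

1 INR × 1.521 = 1.521 JPY
1.521 JPY × 11.61 = 17.6588 KRW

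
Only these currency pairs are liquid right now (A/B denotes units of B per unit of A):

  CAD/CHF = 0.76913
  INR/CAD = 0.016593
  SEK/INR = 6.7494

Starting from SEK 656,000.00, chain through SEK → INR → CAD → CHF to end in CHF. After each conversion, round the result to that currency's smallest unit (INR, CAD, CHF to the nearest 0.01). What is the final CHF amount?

CHF 56,505.88

SEK 656,000.00 × 6.7494 = INR 4,427,606.40
INR 4,427,606.40 × 0.016593 = CAD 73,467.27
CAD 73,467.27 × 0.76913 = CHF 56,505.88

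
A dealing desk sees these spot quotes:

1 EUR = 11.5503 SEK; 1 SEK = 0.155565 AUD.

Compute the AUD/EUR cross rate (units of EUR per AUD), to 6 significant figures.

1 AUD ÷ 0.155565 = 6.42818 SEK
6.42818 SEK ÷ 11.5503 = 0.556538 EUR

AUD/EUR = 0.556538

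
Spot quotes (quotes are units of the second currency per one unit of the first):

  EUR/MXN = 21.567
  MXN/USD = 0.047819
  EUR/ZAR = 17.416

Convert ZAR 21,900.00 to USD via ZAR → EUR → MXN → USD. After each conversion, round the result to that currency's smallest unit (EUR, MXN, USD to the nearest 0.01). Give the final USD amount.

ZAR 21,900.00 ÷ 17.416 = EUR 1,257.46
EUR 1,257.46 × 21.567 = MXN 27,119.64
MXN 27,119.64 × 0.047819 = USD 1,296.83

USD 1,296.83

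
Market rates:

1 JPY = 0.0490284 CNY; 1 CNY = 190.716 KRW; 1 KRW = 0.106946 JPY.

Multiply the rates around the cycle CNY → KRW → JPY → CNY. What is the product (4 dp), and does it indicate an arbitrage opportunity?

Around CNY → KRW → JPY → CNY: 1 × 190.716 × 0.106946 × 0.0490284 = 0.999999
Product ≈ 1 (deviation 0.000%, within rounding noise).

1.0000 (no arbitrage)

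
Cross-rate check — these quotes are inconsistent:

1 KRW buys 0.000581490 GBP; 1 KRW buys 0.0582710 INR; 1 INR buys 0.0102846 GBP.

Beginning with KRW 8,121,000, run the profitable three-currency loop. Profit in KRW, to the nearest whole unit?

Profitable loop is KRW → INR → GBP → KRW:
KRW 8,121,000 × 0.0582710 = INR 473,218.79
INR 473,218.79 × 0.0102846 = GBP 4,866.87
GBP 4,866.87 ÷ 0.000581490 = KRW 8,369,647
Profit = KRW 8,369,647 − KRW 8,121,000

Profit: KRW 248,647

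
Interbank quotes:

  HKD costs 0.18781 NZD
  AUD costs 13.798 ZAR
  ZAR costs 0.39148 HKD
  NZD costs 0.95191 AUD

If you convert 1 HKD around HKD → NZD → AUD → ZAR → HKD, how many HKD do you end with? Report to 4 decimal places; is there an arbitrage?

0.9657 (arbitrage exists)

Around HKD → NZD → AUD → ZAR → HKD: 1 × 0.18781 × 0.95191 × 13.798 × 0.39148 = 0.965696
Product < 1; profitable direction is HKD → ZAR → AUD → NZD → HKD.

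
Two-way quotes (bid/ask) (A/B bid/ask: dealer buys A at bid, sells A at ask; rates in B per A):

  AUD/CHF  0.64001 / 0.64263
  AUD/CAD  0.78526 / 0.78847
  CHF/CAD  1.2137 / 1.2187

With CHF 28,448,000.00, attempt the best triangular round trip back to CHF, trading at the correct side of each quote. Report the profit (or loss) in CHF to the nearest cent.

Best loop CHF → AUD → CAD → CHF:
CHF 28,448,000.00 ÷ 0.64263 (buy AUD at ask) = AUD 44,268,085.83
AUD 44,268,085.83 × 0.78526 (sell AUD at bid) = CAD 34,761,957.08
CAD 34,761,957.08 ÷ 1.2187 (buy CHF at ask) = CHF 28,523,801.66

Net profit: CHF 75,801.66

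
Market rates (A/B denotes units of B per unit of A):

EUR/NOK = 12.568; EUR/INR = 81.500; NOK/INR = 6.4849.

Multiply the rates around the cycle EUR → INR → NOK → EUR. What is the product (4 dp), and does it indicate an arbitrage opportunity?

1.0000 (no arbitrage)

Around EUR → INR → NOK → EUR: 1 × 81.500 ÷ 6.4849 ÷ 12.568 = 0.999973
Product ≈ 1 (deviation 0.003%, within rounding noise).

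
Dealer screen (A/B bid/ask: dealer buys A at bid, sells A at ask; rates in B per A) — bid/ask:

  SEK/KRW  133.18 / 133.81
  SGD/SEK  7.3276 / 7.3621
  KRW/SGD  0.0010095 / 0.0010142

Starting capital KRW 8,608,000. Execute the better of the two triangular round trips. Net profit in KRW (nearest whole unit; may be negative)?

Net profit: KRW 7,656

Best loop KRW → SEK → SGD → KRW:
KRW 8,608,000 ÷ 133.81 (buy SEK at ask) = SEK 64,330.02
SEK 64,330.02 ÷ 7.3621 (buy SGD at ask) = SGD 8,738.00
SGD 8,738.00 ÷ 0.0010142 (buy KRW at ask) = KRW 8,615,656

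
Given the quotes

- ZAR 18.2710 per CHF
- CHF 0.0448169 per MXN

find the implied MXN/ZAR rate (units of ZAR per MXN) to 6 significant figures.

MXN/ZAR = 0.818850

1 MXN × 0.0448169 = 0.0448169 CHF
0.0448169 CHF × 18.2710 = 0.81885 ZAR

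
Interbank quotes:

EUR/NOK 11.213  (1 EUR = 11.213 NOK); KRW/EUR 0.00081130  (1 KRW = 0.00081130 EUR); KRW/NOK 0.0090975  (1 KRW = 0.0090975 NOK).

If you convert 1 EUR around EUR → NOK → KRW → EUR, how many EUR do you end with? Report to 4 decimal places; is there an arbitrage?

1.0000 (no arbitrage)

Around EUR → NOK → KRW → EUR: 1 × 11.213 ÷ 0.0090975 × 0.00081130 = 0.999957
Product ≈ 1 (deviation 0.004%, within rounding noise).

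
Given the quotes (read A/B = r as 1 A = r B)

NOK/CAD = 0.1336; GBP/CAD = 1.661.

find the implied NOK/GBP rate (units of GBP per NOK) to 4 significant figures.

NOK/GBP = 0.08043

1 NOK × 0.1336 = 0.1336 CAD
0.1336 CAD ÷ 1.661 = 0.0804335 GBP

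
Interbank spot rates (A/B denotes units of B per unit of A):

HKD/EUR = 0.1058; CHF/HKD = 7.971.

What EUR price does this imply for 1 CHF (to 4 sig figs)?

1 CHF × 7.971 = 7.971 HKD
7.971 HKD × 0.1058 = 0.843332 EUR

CHF/EUR = 0.8433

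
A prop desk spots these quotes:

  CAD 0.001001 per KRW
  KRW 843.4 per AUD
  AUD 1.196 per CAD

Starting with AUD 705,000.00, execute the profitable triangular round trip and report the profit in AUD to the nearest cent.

Profitable loop is AUD → KRW → CAD → AUD:
AUD 705,000.00 × 843.4 = KRW 594,597,000
KRW 594,597,000 × 0.001001 = CAD 595,191.60
CAD 595,191.60 × 1.196 = AUD 711,849.15
Profit = AUD 711,849.15 − AUD 705,000.00

Profit: AUD 6,849.15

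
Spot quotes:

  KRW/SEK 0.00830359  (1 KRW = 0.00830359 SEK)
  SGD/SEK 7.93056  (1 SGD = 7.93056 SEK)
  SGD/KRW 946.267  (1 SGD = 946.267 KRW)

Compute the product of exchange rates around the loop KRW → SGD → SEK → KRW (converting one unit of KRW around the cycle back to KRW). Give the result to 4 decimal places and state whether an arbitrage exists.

Around KRW → SGD → SEK → KRW: 1 ÷ 946.267 × 7.93056 ÷ 0.00830359 = 1.009309
Product > 1; profitable direction is KRW → SGD → SEK → KRW.

1.0093 (arbitrage exists)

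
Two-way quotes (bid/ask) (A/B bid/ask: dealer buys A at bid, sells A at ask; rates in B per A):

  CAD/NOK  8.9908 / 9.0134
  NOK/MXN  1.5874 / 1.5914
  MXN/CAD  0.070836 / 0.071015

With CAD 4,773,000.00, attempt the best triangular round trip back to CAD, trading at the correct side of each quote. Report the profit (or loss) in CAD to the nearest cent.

Best loop CAD → NOK → MXN → CAD:
CAD 4,773,000.00 × 8.9908 (sell CAD at bid) = NOK 42,913,088.40
NOK 42,913,088.40 × 1.5874 (sell NOK at bid) = MXN 68,120,236.53
MXN 68,120,236.53 × 0.070836 (sell MXN at bid) = CAD 4,825,365.07

Net profit: CAD 52,365.07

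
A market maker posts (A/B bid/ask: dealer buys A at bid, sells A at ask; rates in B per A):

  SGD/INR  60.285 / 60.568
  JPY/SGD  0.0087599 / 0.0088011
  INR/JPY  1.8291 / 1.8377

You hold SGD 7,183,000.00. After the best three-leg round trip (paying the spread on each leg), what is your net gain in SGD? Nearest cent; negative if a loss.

Best loop SGD → JPY → INR → SGD:
SGD 7,183,000.00 ÷ 0.0088011 (buy JPY at ask) = JPY 816,147,982
JPY 816,147,982 ÷ 1.8377 (buy INR at ask) = INR 444,113,827.88
INR 444,113,827.88 ÷ 60.568 (buy SGD at ask) = SGD 7,332,482.96

Net profit: SGD 149,482.96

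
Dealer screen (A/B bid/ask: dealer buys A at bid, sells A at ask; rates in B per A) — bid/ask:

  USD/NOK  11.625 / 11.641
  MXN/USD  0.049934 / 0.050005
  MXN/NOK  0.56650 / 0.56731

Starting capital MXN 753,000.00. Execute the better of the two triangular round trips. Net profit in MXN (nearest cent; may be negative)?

Best loop MXN → USD → NOK → MXN:
MXN 753,000.00 × 0.049934 (sell MXN at bid) = USD 37,600.30
USD 37,600.30 × 11.625 (sell USD at bid) = NOK 437,103.51
NOK 437,103.51 ÷ 0.56731 (buy MXN at ask) = MXN 770,484.41

Net profit: MXN 17,484.41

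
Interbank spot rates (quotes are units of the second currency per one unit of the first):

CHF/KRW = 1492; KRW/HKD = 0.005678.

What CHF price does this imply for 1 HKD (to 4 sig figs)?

1 HKD ÷ 0.005678 = 176.118 KRW
176.118 KRW ÷ 1492 = 0.118042 CHF

HKD/CHF = 0.1180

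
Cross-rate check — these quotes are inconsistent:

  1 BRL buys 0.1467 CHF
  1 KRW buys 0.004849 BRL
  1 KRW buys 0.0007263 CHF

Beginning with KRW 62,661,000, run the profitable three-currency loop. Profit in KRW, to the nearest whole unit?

Profit: KRW 1,317,060

Profitable loop is KRW → CHF → BRL → KRW:
KRW 62,661,000 × 0.0007263 = CHF 45,510.68
CHF 45,510.68 ÷ 0.1467 = BRL 310,229.61
BRL 310,229.61 ÷ 0.004849 = KRW 63,978,060
Profit = KRW 63,978,060 − KRW 62,661,000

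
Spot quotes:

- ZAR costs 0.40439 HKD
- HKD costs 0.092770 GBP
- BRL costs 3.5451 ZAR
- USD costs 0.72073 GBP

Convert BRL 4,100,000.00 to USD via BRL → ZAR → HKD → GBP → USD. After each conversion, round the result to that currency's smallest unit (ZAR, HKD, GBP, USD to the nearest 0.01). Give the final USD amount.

USD 756,567.55

BRL 4,100,000.00 × 3.5451 = ZAR 14,534,910.00
ZAR 14,534,910.00 × 0.40439 = HKD 5,877,772.25
HKD 5,877,772.25 × 0.092770 = GBP 545,280.93
GBP 545,280.93 ÷ 0.72073 = USD 756,567.55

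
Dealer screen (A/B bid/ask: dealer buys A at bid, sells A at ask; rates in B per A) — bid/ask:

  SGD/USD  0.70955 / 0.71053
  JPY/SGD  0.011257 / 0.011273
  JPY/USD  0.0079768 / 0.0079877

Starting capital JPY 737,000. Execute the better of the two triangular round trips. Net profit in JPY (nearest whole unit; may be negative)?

Net result: JPY -27 (no profitable arbitrage after spreads)

Best loop JPY → SGD → USD → JPY:
JPY 737,000 × 0.011257 (sell JPY at bid) = SGD 8,296.41
SGD 8,296.41 × 0.70955 (sell SGD at bid) = USD 5,886.72
USD 5,886.72 ÷ 0.0079877 (buy JPY at ask) = JPY 736,973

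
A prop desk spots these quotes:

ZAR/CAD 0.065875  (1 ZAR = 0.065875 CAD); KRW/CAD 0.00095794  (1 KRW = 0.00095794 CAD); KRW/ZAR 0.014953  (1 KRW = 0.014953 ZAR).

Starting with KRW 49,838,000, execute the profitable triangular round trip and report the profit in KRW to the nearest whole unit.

Profit: KRW 1,409,332

Profitable loop is KRW → ZAR → CAD → KRW:
KRW 49,838,000 × 0.014953 = ZAR 745,227.61
ZAR 745,227.61 × 0.065875 = CAD 49,091.87
CAD 49,091.87 ÷ 0.00095794 = KRW 51,247,332
Profit = KRW 51,247,332 − KRW 49,838,000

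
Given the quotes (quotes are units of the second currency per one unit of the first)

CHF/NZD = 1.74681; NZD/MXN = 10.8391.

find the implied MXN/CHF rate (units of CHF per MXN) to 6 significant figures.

MXN/CHF = 0.0528155

1 MXN ÷ 10.8391 = 0.0922586 NZD
0.0922586 NZD ÷ 1.74681 = 0.0528155 CHF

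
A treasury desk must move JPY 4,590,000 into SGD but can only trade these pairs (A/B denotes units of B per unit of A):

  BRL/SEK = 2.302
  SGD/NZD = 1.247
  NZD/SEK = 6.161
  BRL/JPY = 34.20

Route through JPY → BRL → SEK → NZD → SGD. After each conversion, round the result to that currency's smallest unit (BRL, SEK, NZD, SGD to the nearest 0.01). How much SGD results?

JPY 4,590,000 ÷ 34.20 = BRL 134,210.53
BRL 134,210.53 × 2.302 = SEK 308,952.64
SEK 308,952.64 ÷ 6.161 = NZD 50,146.51
NZD 50,146.51 ÷ 1.247 = SGD 40,213.72

SGD 40,213.72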